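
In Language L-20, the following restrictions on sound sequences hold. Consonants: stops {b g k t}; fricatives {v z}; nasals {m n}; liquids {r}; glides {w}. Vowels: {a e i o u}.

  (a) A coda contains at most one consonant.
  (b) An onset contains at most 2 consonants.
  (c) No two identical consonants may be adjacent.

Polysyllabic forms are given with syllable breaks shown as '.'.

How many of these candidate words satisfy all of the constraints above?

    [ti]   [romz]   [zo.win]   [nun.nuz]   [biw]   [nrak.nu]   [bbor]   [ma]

5

[ti] — σ1 onset /t/, coda /∅/ ok → licit
[romz] — violates constraint (a): syllable 1 coda /mz/ has 2 consonants (> 1) → illicit
[zo.win] — σ1 onset /z/, coda /∅/ ok; σ2 onset /w/, coda /n/ ok → licit
[nun.nuz] — violates constraint (c): adjacent identical consonants /nn/ → illicit
[biw] — σ1 onset /b/, coda /w/ ok → licit
[nrak.nu] — σ1 onset /nr/ (2C), coda /k/ ok; σ2 onset /n/, coda /∅/ ok → licit
[bbor] — violates constraint (c): adjacent identical consonants /bb/ → illicit
[ma] — σ1 onset /m/, coda /∅/ ok → licit
Licit: [ti], [zo.win], [biw], [nrak.nu], [ma] → 5.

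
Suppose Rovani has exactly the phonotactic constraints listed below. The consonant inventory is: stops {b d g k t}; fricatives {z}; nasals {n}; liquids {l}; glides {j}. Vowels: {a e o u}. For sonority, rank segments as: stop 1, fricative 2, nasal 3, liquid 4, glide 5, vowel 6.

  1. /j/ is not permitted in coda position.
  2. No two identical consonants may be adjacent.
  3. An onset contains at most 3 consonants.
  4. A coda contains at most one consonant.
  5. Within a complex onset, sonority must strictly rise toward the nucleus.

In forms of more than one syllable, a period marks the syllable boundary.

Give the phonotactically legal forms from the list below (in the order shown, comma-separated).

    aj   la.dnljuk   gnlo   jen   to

aj — violates constraint 1: syllable 1 coda contains /j/ → phonotactically illegal
la.dnljuk — violates constraint 3: syllable 2 onset /dnlj/ has 4 consonants (> 3) → phonotactically illegal
gnlo — σ1 onset /gnl/ (1→3→4 rises), coda /∅/ ok → phonotactically legal
jen — σ1 onset /j/, coda /n/ ok → phonotactically legal
to — σ1 onset /t/, coda /∅/ ok → phonotactically legal

gnlo, jen, to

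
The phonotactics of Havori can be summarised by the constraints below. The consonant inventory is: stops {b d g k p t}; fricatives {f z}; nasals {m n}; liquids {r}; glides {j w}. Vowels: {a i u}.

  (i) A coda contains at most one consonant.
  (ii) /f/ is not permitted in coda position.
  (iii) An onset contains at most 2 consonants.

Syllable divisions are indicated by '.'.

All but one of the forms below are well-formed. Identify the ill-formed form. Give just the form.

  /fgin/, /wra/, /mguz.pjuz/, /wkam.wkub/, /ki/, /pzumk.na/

/pzumk.na/

/fgin/ — σ1 onset /fg/ (2C), coda /n/ ok → well-formed
/wra/ — σ1 onset /wr/ (2C), coda /∅/ ok → well-formed
/mguz.pjuz/ — σ1 onset /mg/ (2C), coda /z/ ok; σ2 onset /pj/ (2C), coda /z/ ok → well-formed
/wkam.wkub/ — σ1 onset /wk/ (2C), coda /m/ ok; σ2 onset /wk/ (2C), coda /b/ ok → well-formed
/ki/ — σ1 onset /k/, coda /∅/ ok → well-formed
/pzumk.na/ — violates constraint (i): syllable 1 coda /mk/ has 2 consonants (> 1) → ill-formed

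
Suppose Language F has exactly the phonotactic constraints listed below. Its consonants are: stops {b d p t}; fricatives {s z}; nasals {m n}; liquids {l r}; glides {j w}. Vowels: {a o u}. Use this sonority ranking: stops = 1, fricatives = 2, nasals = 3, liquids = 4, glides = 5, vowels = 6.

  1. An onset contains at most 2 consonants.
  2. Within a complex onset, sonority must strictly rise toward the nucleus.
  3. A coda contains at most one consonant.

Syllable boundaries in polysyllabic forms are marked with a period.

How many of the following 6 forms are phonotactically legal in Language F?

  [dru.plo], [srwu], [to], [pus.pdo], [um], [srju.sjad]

3

[dru.plo] — σ1 onset /dr/ (1→4 rises), coda /∅/ ok; σ2 onset /pl/ (1→4 rises), coda /∅/ ok → phonotactically legal
[srwu] — violates constraint 1: syllable 1 onset /srw/ has 3 consonants (> 2) → phonotactically illegal
[to] — σ1 onset /t/, coda /∅/ ok → phonotactically legal
[pus.pdo] — violates constraint 2: syllable 2 onset /pd/: /p/ (stop, 1) → /d/ (stop, 1) does not rise → phonotactically illegal
[um] — σ1 onset /∅/, coda /m/ ok → phonotactically legal
[srju.sjad] — violates constraint 1: syllable 1 onset /srj/ has 3 consonants (> 2) → phonotactically illegal
Phonotactically legal: [dru.plo], [to], [um] → 3.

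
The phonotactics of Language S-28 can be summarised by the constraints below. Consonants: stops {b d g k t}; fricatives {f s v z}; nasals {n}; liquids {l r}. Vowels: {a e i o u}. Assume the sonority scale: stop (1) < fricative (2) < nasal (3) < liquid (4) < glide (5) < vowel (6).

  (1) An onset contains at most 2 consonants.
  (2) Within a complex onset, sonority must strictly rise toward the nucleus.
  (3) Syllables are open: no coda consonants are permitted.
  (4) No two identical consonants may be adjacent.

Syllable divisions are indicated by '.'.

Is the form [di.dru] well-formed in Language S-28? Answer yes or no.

[di.dru] — σ1 onset /d/, coda /∅/ ok; σ2 onset /dr/ (1→4 rises), coda /∅/ ok → well-formed

yes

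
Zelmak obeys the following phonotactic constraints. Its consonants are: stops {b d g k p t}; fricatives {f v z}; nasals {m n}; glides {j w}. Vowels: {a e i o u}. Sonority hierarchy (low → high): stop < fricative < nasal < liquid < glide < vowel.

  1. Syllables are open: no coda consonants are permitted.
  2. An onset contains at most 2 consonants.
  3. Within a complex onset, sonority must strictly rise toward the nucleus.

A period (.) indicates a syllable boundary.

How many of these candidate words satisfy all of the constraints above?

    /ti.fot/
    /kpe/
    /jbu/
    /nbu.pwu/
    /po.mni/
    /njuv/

0

/ti.fot/ — violates constraint 1: syllable 2 coda /t/ has 1 consonant (> 0) → phonotactically illegal
/kpe/ — violates constraint 3: syllable 1 onset /kp/: /k/ (stop, 1) → /p/ (stop, 1) does not rise → phonotactically illegal
/jbu/ — violates constraint 3: syllable 1 onset /jb/: /j/ (glide, 5) → /b/ (stop, 1) does not rise → phonotactically illegal
/nbu.pwu/ — violates constraint 3: syllable 1 onset /nb/: /n/ (nasal, 3) → /b/ (stop, 1) does not rise → phonotactically illegal
/po.mni/ — violates constraint 3: syllable 2 onset /mn/: /m/ (nasal, 3) → /n/ (nasal, 3) does not rise → phonotactically illegal
/njuv/ — violates constraint 1: syllable 1 coda /v/ has 1 consonant (> 0) → phonotactically illegal
No form is phonotactically legal → 0.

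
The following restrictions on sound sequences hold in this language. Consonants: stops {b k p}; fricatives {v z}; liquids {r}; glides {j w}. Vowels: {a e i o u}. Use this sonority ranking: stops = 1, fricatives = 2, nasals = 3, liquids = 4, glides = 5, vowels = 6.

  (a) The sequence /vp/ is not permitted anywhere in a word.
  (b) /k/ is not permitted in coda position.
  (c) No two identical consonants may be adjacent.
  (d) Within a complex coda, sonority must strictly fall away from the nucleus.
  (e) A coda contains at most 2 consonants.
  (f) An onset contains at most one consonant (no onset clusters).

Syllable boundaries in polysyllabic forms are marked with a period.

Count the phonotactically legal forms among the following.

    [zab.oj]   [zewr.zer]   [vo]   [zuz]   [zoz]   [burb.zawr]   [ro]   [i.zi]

8

[zab.oj] — σ1 onset /z/, coda /b/ ok; σ2 onset /∅/, coda /j/ ok → phonotactically legal
[zewr.zer] — σ1 onset /z/, coda /wr/ (5→4 falls) ok; σ2 onset /z/, coda /r/ ok → phonotactically legal
[vo] — σ1 onset /v/, coda /∅/ ok → phonotactically legal
[zuz] — σ1 onset /z/, coda /z/ ok → phonotactically legal
[zoz] — σ1 onset /z/, coda /z/ ok → phonotactically legal
[burb.zawr] — σ1 onset /b/, coda /rb/ (4→1 falls) ok; σ2 onset /z/, coda /wr/ (5→4 falls) ok → phonotactically legal
[ro] — σ1 onset /r/, coda /∅/ ok → phonotactically legal
[i.zi] — σ1 onset /∅/, coda /∅/ ok; σ2 onset /z/, coda /∅/ ok → phonotactically legal
Phonotactically legal: [zab.oj], [zewr.zer], [vo], [zuz], [zoz], [burb.zawr], [ro], [i.zi] → 8.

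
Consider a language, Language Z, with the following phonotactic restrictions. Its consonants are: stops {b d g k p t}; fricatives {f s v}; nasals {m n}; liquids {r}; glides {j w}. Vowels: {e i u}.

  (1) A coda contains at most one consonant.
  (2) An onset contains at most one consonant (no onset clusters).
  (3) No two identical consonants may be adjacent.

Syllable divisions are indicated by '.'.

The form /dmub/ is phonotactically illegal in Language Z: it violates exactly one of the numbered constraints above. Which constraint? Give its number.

2

/dmub/: syllable 1 onset /dm/ has 2 consonants (> 1).
This is a violation of constraint 2: "An onset contains at most one consonant (no onset clusters)."
The remaining constraints (1, 3) are satisfied.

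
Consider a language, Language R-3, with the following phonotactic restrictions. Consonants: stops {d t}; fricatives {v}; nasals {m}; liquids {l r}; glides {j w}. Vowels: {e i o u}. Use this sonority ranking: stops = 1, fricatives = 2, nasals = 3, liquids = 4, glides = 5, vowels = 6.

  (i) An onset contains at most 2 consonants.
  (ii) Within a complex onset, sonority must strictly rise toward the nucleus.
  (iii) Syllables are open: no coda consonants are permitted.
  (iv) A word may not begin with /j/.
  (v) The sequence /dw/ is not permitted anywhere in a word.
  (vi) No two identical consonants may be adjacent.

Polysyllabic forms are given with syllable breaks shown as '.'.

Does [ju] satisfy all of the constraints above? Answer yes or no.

no

[ju] — violates constraint (iv): word begins with /j/ → illicit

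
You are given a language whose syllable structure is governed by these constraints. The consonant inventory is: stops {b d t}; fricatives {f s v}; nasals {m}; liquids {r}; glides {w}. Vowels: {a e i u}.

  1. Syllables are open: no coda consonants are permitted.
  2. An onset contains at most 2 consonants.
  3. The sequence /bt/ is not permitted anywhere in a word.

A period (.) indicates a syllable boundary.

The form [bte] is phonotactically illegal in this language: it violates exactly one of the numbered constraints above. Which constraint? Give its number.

[bte]: contains banned sequence /bt/.
This is a violation of constraint 3: "The sequence /bt/ is not permitted anywhere in a word."
The remaining constraints (1, 2) are satisfied.

3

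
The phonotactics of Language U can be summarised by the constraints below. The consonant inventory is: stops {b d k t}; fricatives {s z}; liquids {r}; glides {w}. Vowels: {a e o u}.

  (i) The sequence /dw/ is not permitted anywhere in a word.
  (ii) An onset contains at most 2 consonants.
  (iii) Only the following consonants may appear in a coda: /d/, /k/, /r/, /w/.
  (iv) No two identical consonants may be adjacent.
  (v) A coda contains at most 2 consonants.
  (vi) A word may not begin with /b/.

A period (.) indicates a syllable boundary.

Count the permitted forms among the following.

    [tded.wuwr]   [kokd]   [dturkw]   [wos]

1

[tded.wuwr] — violates constraint (i): contains banned sequence /dw/ → not permitted
[kokd] — σ1 onset /k/, coda /kd/ (2C) ok → permitted
[dturkw] — violates constraint (v): syllable 1 coda /rkw/ has 3 consonants (> 2) → not permitted
[wos] — violates constraint (iii): syllable 1 coda contains /s/, which is not a licensed coda consonant → not permitted
Permitted: [kokd] → 1.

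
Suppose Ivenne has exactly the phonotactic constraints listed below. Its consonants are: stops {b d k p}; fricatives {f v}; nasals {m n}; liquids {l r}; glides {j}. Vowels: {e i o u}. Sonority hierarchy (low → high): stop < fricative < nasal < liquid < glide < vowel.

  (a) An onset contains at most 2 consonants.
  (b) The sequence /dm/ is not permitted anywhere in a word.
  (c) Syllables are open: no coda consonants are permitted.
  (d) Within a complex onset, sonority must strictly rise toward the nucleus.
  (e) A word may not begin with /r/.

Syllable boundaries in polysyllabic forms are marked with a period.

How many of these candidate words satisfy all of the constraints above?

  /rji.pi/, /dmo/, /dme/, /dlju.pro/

0

/rji.pi/ — violates constraint (e): word begins with /r/ → ill-formed
/dmo/ — violates constraint (b): contains banned sequence /dm/ → ill-formed
/dme/ — violates constraint (b): contains banned sequence /dm/ → ill-formed
/dlju.pro/ — violates constraint (a): syllable 1 onset /dlj/ has 3 consonants (> 2) → ill-formed
No form is well-formed → 0.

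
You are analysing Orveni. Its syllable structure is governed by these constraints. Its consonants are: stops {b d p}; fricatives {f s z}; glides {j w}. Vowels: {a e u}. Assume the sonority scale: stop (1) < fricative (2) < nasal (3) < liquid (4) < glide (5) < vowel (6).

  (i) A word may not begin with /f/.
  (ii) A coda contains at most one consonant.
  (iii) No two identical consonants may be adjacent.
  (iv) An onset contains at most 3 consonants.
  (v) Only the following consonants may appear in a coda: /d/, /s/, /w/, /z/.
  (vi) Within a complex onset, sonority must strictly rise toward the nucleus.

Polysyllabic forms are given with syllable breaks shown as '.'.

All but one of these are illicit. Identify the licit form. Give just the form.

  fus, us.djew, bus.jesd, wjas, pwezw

us.djew

fus — violates constraint (i): word begins with /f/ → illicit
us.djew — σ1 onset /∅/, coda /s/ ok; σ2 onset /dj/ (1→5 rises), coda /w/ ok → licit
bus.jesd — violates constraint (ii): syllable 2 coda /sd/ has 2 consonants (> 1) → illicit
wjas — violates constraint (vi): syllable 1 onset /wj/: /w/ (glide, 5) → /j/ (glide, 5) does not rise → illicit
pwezw — violates constraint (ii): syllable 1 coda /zw/ has 2 consonants (> 1) → illicit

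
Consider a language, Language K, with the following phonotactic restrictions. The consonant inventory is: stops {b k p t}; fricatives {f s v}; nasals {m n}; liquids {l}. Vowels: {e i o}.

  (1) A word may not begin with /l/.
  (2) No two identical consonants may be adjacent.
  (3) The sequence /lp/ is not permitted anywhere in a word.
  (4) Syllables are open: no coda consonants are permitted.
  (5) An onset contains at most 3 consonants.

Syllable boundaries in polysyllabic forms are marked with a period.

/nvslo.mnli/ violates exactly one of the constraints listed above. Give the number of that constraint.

/nvslo.mnli/: syllable 1 onset /nvsl/ has 4 consonants (> 3).
This is a violation of constraint 5: "An onset contains at most 3 consonants."
The remaining constraints (1, 2, 3, 4) are satisfied.

5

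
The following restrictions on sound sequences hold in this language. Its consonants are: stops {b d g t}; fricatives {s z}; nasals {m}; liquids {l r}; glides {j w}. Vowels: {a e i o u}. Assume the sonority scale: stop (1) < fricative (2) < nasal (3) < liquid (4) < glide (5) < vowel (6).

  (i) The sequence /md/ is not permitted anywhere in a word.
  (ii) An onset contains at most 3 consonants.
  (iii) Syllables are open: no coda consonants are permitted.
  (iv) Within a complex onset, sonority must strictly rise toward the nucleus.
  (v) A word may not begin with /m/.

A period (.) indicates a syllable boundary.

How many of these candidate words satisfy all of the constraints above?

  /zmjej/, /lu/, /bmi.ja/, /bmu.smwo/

3

/zmjej/ — violates constraint (iii): syllable 1 coda /j/ has 1 consonant (> 0) → not permitted
/lu/ — σ1 onset /l/, coda /∅/ ok → permitted
/bmi.ja/ — σ1 onset /bm/ (1→3 rises), coda /∅/ ok; σ2 onset /j/, coda /∅/ ok → permitted
/bmu.smwo/ — σ1 onset /bm/ (1→3 rises), coda /∅/ ok; σ2 onset /smw/ (2→3→5 rises), coda /∅/ ok → permitted
Permitted: /lu/, /bmi.ja/, /bmu.smwo/ → 3.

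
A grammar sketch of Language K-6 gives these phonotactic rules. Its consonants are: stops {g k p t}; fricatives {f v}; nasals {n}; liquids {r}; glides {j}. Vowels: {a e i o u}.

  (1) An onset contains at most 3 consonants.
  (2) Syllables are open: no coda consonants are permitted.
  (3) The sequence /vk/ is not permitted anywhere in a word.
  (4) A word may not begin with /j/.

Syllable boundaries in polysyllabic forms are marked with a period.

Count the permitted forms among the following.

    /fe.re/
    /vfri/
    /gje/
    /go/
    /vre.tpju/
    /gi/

/fe.re/ — σ1 onset /f/, coda /∅/ ok; σ2 onset /r/, coda /∅/ ok → permitted
/vfri/ — σ1 onset /vfr/ (3C), coda /∅/ ok → permitted
/gje/ — σ1 onset /gj/ (2C), coda /∅/ ok → permitted
/go/ — σ1 onset /g/, coda /∅/ ok → permitted
/vre.tpju/ — σ1 onset /vr/ (2C), coda /∅/ ok; σ2 onset /tpj/ (3C), coda /∅/ ok → permitted
/gi/ — σ1 onset /g/, coda /∅/ ok → permitted
Permitted: /fe.re/, /vfri/, /gje/, /go/, /vre.tpju/, /gi/ → 6.

6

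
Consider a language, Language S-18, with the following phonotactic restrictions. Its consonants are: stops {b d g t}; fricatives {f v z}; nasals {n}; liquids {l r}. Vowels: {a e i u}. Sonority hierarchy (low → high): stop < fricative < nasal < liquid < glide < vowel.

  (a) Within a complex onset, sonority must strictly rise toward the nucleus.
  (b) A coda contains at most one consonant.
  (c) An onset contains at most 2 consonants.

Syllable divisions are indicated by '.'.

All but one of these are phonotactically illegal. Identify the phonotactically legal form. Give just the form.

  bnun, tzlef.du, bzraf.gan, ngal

bnun

bnun — σ1 onset /bn/ (1→3 rises), coda /n/ ok → phonotactically legal
tzlef.du — violates constraint (c): syllable 1 onset /tzl/ has 3 consonants (> 2) → phonotactically illegal
bzraf.gan — violates constraint (c): syllable 1 onset /bzr/ has 3 consonants (> 2) → phonotactically illegal
ngal — violates constraint (a): syllable 1 onset /ng/: /n/ (nasal, 3) → /g/ (stop, 1) does not rise → phonotactically illegal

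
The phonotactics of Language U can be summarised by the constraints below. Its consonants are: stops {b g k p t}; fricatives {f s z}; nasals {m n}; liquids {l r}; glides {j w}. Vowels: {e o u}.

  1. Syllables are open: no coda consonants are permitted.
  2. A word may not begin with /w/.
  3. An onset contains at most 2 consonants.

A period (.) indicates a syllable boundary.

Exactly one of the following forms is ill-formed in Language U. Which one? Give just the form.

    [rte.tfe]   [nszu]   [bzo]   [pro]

[nszu]

[rte.tfe] — σ1 onset /rt/ (2C), coda /∅/ ok; σ2 onset /tf/ (2C), coda /∅/ ok → well-formed
[nszu] — violates constraint 3: syllable 1 onset /nsz/ has 3 consonants (> 2) → ill-formed
[bzo] — σ1 onset /bz/ (2C), coda /∅/ ok → well-formed
[pro] — σ1 onset /pr/ (2C), coda /∅/ ok → well-formed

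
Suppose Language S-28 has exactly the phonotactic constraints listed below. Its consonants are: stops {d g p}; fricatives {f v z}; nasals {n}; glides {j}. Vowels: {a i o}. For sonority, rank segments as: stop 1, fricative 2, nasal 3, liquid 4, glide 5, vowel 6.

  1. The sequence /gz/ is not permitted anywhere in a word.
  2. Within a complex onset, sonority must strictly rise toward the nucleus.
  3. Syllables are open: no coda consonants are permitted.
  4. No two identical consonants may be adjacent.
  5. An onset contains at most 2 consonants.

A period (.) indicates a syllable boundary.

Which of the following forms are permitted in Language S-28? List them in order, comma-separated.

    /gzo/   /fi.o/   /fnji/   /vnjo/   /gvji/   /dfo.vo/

/gzo/ — violates constraint 1: contains banned sequence /gz/ → not permitted
/fi.o/ — σ1 onset /f/, coda /∅/ ok; σ2 onset /∅/, coda /∅/ ok → permitted
/fnji/ — violates constraint 5: syllable 1 onset /fnj/ has 3 consonants (> 2) → not permitted
/vnjo/ — violates constraint 5: syllable 1 onset /vnj/ has 3 consonants (> 2) → not permitted
/gvji/ — violates constraint 5: syllable 1 onset /gvj/ has 3 consonants (> 2) → not permitted
/dfo.vo/ — σ1 onset /df/ (1→2 rises), coda /∅/ ok; σ2 onset /v/, coda /∅/ ok → permitted

/fi.o/, /dfo.vo/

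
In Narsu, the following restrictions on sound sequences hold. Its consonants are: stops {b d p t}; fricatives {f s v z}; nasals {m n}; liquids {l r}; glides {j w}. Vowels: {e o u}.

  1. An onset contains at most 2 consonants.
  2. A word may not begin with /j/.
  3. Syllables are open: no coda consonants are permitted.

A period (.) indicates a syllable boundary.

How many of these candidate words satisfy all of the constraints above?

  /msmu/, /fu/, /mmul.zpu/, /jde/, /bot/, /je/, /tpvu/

1

/msmu/ — violates constraint 1: syllable 1 onset /msm/ has 3 consonants (> 2) → ill-formed
/fu/ — σ1 onset /f/, coda /∅/ ok → well-formed
/mmul.zpu/ — violates constraint 3: syllable 1 coda /l/ has 1 consonant (> 0) → ill-formed
/jde/ — violates constraint 2: word begins with /j/ → ill-formed
/bot/ — violates constraint 3: syllable 1 coda /t/ has 1 consonant (> 0) → ill-formed
/je/ — violates constraint 2: word begins with /j/ → ill-formed
/tpvu/ — violates constraint 1: syllable 1 onset /tpv/ has 3 consonants (> 2) → ill-formed
Well-formed: /fu/ → 1.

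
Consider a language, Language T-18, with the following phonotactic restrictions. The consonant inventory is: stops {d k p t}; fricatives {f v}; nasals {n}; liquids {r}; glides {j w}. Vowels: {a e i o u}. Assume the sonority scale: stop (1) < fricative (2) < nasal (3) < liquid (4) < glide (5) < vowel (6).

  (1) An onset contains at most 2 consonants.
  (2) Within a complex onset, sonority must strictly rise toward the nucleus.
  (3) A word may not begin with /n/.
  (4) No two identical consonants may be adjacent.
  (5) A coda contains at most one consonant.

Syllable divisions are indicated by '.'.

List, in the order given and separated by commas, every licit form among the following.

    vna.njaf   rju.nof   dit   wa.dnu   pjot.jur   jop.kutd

vna.njaf — σ1 onset /vn/ (2→3 rises), coda /∅/ ok; σ2 onset /nj/ (3→5 rises), coda /f/ ok → licit
rju.nof — σ1 onset /rj/ (4→5 rises), coda /∅/ ok; σ2 onset /n/, coda /f/ ok → licit
dit — σ1 onset /d/, coda /t/ ok → licit
wa.dnu — σ1 onset /w/, coda /∅/ ok; σ2 onset /dn/ (1→3 rises), coda /∅/ ok → licit
pjot.jur — σ1 onset /pj/ (1→5 rises), coda /t/ ok; σ2 onset /j/, coda /r/ ok → licit
jop.kutd — violates constraint 5: syllable 2 coda /td/ has 2 consonants (> 1) → illicit

vna.njaf, rju.nof, dit, wa.dnu, pjot.jur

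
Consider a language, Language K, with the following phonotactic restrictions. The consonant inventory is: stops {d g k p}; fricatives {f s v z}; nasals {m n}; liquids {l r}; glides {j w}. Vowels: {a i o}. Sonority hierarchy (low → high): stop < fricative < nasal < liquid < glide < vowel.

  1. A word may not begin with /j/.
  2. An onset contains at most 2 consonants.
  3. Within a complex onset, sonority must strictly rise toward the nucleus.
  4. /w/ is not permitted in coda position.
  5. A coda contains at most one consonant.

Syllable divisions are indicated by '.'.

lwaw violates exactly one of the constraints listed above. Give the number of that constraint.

4

lwaw: syllable 1 coda contains /w/.
This is a violation of constraint 4: "/w/ is not permitted in coda position."
The remaining constraints (1, 2, 3, 5) are satisfied.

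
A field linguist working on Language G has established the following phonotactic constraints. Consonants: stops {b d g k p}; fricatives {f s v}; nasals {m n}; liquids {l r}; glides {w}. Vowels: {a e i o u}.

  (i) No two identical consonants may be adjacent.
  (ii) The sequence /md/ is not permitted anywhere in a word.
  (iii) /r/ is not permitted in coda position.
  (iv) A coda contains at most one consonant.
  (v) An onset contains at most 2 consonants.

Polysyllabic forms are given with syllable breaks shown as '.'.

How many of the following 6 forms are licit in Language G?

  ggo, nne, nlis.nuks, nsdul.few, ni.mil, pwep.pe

ggo — violates constraint (i): adjacent identical consonants /gg/ → illicit
nne — violates constraint (i): adjacent identical consonants /nn/ → illicit
nlis.nuks — violates constraint (iv): syllable 2 coda /ks/ has 2 consonants (> 1) → illicit
nsdul.few — violates constraint (v): syllable 1 onset /nsd/ has 3 consonants (> 2) → illicit
ni.mil — σ1 onset /n/, coda /∅/ ok; σ2 onset /m/, coda /l/ ok → licit
pwep.pe — violates constraint (i): adjacent identical consonants /pp/ → illicit
Licit: ni.mil → 1.

1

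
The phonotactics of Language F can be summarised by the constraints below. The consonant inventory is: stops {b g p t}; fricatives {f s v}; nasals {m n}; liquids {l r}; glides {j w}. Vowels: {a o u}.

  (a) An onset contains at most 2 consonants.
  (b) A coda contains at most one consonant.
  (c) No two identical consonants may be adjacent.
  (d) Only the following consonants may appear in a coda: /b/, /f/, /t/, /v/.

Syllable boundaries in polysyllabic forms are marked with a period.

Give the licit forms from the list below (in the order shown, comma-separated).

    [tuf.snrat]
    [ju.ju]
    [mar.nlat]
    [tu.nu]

[ju.ju], [tu.nu]

[tuf.snrat] — violates constraint (a): syllable 2 onset /snr/ has 3 consonants (> 2) → illicit
[ju.ju] — σ1 onset /j/, coda /∅/ ok; σ2 onset /j/, coda /∅/ ok → licit
[mar.nlat] — violates constraint (d): syllable 1 coda contains /r/, which is not a licensed coda consonant → illicit
[tu.nu] — σ1 onset /t/, coda /∅/ ok; σ2 onset /n/, coda /∅/ ok → licit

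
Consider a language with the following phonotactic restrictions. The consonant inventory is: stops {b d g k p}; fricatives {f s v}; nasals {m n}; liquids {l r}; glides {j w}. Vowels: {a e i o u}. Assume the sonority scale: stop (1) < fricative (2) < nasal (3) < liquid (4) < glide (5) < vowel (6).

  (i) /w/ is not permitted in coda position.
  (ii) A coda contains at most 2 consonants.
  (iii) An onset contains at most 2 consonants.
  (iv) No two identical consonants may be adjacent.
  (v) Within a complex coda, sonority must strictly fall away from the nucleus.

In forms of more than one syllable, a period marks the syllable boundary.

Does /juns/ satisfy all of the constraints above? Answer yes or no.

/juns/ — σ1 onset /j/, coda /ns/ (3→2 falls) ok → phonotactically legal

yes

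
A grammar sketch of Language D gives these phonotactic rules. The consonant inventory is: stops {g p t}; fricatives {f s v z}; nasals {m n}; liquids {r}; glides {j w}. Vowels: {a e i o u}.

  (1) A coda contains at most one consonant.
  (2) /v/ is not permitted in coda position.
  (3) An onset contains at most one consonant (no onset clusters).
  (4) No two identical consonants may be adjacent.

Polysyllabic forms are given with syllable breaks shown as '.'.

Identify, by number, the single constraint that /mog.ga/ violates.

4

/mog.ga/: adjacent identical consonants /gg/.
This is a violation of constraint 4: "No two identical consonants may be adjacent."
The remaining constraints (1, 2, 3) are satisfied.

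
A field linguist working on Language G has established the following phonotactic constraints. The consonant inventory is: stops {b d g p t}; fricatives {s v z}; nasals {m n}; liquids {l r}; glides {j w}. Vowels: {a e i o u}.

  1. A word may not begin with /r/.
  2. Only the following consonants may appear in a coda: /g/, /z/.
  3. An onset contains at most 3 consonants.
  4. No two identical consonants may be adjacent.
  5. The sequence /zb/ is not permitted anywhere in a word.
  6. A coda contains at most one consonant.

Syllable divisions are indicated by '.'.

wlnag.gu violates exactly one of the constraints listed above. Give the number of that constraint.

wlnag.gu: adjacent identical consonants /gg/.
This is a violation of constraint 4: "No two identical consonants may be adjacent."
The remaining constraints (1, 2, 3, 5, 6) are satisfied.

4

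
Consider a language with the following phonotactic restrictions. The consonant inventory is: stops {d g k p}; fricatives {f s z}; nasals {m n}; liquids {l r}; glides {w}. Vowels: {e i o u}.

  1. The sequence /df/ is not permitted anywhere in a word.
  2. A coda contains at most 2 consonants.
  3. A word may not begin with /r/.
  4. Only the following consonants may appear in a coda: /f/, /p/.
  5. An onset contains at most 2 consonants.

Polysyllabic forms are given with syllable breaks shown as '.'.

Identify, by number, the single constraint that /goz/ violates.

/goz/: syllable 1 coda contains /z/, which is not a licensed coda consonant.
This is a violation of constraint 4: "Only the following consonants may appear in a coda: /f/, /p/."
The remaining constraints (1, 2, 3, 5) are satisfied.

4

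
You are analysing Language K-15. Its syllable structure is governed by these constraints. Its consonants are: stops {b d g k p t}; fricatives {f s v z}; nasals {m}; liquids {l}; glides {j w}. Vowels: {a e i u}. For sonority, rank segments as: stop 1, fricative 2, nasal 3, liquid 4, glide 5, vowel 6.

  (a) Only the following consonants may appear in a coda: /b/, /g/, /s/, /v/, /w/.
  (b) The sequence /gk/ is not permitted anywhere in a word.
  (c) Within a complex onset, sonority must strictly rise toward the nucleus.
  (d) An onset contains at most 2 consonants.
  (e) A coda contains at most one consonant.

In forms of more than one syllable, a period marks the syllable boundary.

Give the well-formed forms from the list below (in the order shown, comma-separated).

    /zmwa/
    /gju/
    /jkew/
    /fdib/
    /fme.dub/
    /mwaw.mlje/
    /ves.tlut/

/gju/, /fme.dub/

/zmwa/ — violates constraint (d): syllable 1 onset /zmw/ has 3 consonants (> 2) → ill-formed
/gju/ — σ1 onset /gj/ (1→5 rises), coda /∅/ ok → well-formed
/jkew/ — violates constraint (c): syllable 1 onset /jk/: /j/ (glide, 5) → /k/ (stop, 1) does not rise → ill-formed
/fdib/ — violates constraint (c): syllable 1 onset /fd/: /f/ (fricative, 2) → /d/ (stop, 1) does not rise → ill-formed
/fme.dub/ — σ1 onset /fm/ (2→3 rises), coda /∅/ ok; σ2 onset /d/, coda /b/ ok → well-formed
/mwaw.mlje/ — violates constraint (d): syllable 2 onset /mlj/ has 3 consonants (> 2) → ill-formed
/ves.tlut/ — violates constraint (a): syllable 2 coda contains /t/, which is not a licensed coda consonant → ill-formed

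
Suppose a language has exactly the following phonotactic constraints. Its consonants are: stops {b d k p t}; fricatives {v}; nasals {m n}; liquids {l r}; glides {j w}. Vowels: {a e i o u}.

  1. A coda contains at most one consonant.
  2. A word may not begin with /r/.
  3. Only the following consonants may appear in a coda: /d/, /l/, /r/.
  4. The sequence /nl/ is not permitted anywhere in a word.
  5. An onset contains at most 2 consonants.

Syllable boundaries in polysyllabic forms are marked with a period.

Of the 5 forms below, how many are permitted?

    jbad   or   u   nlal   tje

4

jbad — σ1 onset /jb/ (2C), coda /d/ ok → permitted
or — σ1 onset /∅/, coda /r/ ok → permitted
u — σ1 onset /∅/, coda /∅/ ok → permitted
nlal — violates constraint 4: contains banned sequence /nl/ → not permitted
tje — σ1 onset /tj/ (2C), coda /∅/ ok → permitted
Permitted: jbad, or, u, tje → 4.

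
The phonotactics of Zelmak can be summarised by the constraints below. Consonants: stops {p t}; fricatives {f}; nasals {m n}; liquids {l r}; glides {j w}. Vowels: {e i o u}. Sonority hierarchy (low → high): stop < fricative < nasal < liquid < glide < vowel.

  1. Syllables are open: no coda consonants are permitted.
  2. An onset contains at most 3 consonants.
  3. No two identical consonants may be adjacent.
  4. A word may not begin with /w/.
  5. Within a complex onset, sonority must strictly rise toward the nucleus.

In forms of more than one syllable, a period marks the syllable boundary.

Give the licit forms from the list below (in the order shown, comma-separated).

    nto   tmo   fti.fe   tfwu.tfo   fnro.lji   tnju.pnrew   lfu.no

tmo, tfwu.tfo, fnro.lji

nto — violates constraint 5: syllable 1 onset /nt/: /n/ (nasal, 3) → /t/ (stop, 1) does not rise → illicit
tmo — σ1 onset /tm/ (1→3 rises), coda /∅/ ok → licit
fti.fe — violates constraint 5: syllable 1 onset /ft/: /f/ (fricative, 2) → /t/ (stop, 1) does not rise → illicit
tfwu.tfo — σ1 onset /tfw/ (1→2→5 rises), coda /∅/ ok; σ2 onset /tf/ (1→2 rises), coda /∅/ ok → licit
fnro.lji — σ1 onset /fnr/ (2→3→4 rises), coda /∅/ ok; σ2 onset /lj/ (4→5 rises), coda /∅/ ok → licit
tnju.pnrew — violates constraint 1: syllable 2 coda /w/ has 1 consonant (> 0) → illicit
lfu.no — violates constraint 5: syllable 1 onset /lf/: /l/ (liquid, 4) → /f/ (fricative, 2) does not rise → illicit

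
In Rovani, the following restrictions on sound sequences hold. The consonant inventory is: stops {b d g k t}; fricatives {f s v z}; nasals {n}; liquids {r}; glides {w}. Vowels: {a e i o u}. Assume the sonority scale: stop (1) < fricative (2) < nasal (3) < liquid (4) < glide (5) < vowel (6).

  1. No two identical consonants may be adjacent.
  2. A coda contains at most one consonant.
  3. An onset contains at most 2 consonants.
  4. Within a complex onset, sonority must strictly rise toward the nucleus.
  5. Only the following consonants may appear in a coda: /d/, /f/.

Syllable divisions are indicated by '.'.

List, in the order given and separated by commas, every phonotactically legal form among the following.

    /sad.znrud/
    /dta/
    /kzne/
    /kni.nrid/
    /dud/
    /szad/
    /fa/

/sad.znrud/ — violates constraint 3: syllable 2 onset /znr/ has 3 consonants (> 2) → phonotactically illegal
/dta/ — violates constraint 4: syllable 1 onset /dt/: /d/ (stop, 1) → /t/ (stop, 1) does not rise → phonotactically illegal
/kzne/ — violates constraint 3: syllable 1 onset /kzn/ has 3 consonants (> 2) → phonotactically illegal
/kni.nrid/ — σ1 onset /kn/ (1→3 rises), coda /∅/ ok; σ2 onset /nr/ (3→4 rises), coda /d/ ok → phonotactically legal
/dud/ — σ1 onset /d/, coda /d/ ok → phonotactically legal
/szad/ — violates constraint 4: syllable 1 onset /sz/: /s/ (fricative, 2) → /z/ (fricative, 2) does not rise → phonotactically illegal
/fa/ — σ1 onset /f/, coda /∅/ ok → phonotactically legal

/kni.nrid/, /dud/, /fa/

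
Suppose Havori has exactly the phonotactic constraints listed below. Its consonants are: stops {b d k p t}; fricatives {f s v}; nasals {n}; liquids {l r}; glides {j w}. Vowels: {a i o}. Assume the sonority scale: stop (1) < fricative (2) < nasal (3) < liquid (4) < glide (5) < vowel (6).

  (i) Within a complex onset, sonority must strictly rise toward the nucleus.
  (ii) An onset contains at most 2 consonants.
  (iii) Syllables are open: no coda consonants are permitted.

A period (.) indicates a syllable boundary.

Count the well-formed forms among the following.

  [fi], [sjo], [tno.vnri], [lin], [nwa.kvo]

[fi] — σ1 onset /f/, coda /∅/ ok → well-formed
[sjo] — σ1 onset /sj/ (2→5 rises), coda /∅/ ok → well-formed
[tno.vnri] — violates constraint (ii): syllable 2 onset /vnr/ has 3 consonants (> 2) → ill-formed
[lin] — violates constraint (iii): syllable 1 coda /n/ has 1 consonant (> 0) → ill-formed
[nwa.kvo] — σ1 onset /nw/ (3→5 rises), coda /∅/ ok; σ2 onset /kv/ (1→2 rises), coda /∅/ ok → well-formed
Well-formed: [fi], [sjo], [nwa.kvo] → 3.

3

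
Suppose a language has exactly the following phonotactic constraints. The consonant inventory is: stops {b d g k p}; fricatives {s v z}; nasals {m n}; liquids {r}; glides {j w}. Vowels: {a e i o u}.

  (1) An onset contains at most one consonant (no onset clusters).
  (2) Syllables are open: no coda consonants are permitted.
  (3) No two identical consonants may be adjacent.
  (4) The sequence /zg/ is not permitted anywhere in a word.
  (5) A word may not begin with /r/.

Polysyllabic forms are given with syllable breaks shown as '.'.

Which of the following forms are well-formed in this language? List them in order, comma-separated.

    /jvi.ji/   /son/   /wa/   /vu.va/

/wa/, /vu.va/

/jvi.ji/ — violates constraint 1: syllable 1 onset /jv/ has 2 consonants (> 1) → ill-formed
/son/ — violates constraint 2: syllable 1 coda /n/ has 1 consonant (> 0) → ill-formed
/wa/ — σ1 onset /w/, coda /∅/ ok → well-formed
/vu.va/ — σ1 onset /v/, coda /∅/ ok; σ2 onset /v/, coda /∅/ ok → well-formed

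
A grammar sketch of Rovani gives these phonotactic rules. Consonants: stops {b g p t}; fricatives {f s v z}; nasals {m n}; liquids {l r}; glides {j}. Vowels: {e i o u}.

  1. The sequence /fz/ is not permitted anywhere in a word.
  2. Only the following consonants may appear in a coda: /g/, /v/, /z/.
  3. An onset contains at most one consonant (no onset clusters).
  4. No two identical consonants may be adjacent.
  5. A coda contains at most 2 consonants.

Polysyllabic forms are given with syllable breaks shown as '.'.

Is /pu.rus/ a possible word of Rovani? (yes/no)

no

/pu.rus/ — violates constraint 2: syllable 2 coda contains /s/, which is not a licensed coda consonant → not permitted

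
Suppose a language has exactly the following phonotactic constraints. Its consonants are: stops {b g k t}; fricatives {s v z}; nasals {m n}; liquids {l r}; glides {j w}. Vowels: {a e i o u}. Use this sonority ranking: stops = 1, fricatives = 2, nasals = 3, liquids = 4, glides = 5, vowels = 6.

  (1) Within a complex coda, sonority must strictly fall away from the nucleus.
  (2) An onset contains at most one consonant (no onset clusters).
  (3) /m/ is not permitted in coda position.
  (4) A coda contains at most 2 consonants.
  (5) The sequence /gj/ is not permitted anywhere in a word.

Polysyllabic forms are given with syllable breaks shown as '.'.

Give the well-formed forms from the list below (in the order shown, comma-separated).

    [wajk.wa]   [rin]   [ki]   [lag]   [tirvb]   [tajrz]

[wajk.wa] — σ1 onset /w/, coda /jk/ (5→1 falls) ok; σ2 onset /w/, coda /∅/ ok → well-formed
[rin] — σ1 onset /r/, coda /n/ ok → well-formed
[ki] — σ1 onset /k/, coda /∅/ ok → well-formed
[lag] — σ1 onset /l/, coda /g/ ok → well-formed
[tirvb] — violates constraint 4: syllable 1 coda /rvb/ has 3 consonants (> 2) → ill-formed
[tajrz] — violates constraint 4: syllable 1 coda /jrz/ has 3 consonants (> 2) → ill-formed

[wajk.wa], [rin], [ki], [lag]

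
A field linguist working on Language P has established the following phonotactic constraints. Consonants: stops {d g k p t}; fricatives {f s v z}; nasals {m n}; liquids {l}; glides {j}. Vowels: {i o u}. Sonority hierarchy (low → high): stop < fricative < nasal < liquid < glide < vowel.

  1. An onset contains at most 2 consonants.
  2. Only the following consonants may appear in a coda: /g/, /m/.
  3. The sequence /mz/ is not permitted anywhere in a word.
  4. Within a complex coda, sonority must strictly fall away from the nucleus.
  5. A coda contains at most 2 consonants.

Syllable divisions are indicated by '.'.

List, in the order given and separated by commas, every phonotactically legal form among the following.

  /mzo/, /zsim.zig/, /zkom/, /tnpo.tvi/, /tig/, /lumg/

/mzo/ — violates constraint 3: contains banned sequence /mz/ → phonotactically illegal
/zsim.zig/ — violates constraint 3: contains banned sequence /mz/ → phonotactically illegal
/zkom/ — σ1 onset /zk/ (2C), coda /m/ ok → phonotactically legal
/tnpo.tvi/ — violates constraint 1: syllable 1 onset /tnp/ has 3 consonants (> 2) → phonotactically illegal
/tig/ — σ1 onset /t/, coda /g/ ok → phonotactically legal
/lumg/ — σ1 onset /l/, coda /mg/ (3→1 falls) ok → phonotactically legal

/zkom/, /tig/, /lumg/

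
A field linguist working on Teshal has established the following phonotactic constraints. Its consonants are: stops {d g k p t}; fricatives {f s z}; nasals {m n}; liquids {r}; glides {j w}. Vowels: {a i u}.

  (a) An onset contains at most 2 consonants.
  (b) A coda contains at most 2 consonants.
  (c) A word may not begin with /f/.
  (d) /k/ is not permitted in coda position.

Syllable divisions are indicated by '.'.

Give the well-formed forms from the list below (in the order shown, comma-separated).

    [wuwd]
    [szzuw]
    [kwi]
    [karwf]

[wuwd], [kwi]

[wuwd] — σ1 onset /w/, coda /wd/ (2C) ok → well-formed
[szzuw] — violates constraint (a): syllable 1 onset /szz/ has 3 consonants (> 2) → ill-formed
[kwi] — σ1 onset /kw/ (2C), coda /∅/ ok → well-formed
[karwf] — violates constraint (b): syllable 1 coda /rwf/ has 3 consonants (> 2) → ill-formed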